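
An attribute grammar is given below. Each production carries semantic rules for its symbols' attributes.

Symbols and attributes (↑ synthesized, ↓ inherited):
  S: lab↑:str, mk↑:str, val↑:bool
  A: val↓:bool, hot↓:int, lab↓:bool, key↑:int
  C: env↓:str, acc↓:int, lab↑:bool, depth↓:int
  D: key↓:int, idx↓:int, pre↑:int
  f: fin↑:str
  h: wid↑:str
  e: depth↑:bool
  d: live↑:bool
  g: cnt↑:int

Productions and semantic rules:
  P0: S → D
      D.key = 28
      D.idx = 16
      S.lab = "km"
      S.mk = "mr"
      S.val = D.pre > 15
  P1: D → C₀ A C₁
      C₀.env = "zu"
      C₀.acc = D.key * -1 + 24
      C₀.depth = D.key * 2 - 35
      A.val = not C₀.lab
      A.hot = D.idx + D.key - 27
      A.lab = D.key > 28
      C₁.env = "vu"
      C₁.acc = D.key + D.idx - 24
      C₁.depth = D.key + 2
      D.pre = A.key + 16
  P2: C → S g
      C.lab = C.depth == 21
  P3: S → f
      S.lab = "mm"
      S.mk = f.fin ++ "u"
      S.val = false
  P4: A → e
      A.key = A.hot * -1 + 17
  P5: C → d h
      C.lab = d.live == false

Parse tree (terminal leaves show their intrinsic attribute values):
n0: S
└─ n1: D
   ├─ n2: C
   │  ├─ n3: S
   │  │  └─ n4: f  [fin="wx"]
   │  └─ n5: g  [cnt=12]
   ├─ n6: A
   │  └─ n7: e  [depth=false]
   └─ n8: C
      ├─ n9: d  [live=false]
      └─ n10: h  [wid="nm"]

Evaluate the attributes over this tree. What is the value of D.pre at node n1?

16

1. n1.key = 28  [28]
2. n1.idx = 16  [16]
3. n2.env = "zu"  ["zu"]
4. n2.acc = -4  [D.key * -1 + 24]
5. n2.depth = 21  [D.key * 2 - 35]
6. n4.fin = "wx"  [terminal]
7. n3.lab = "mm"  ["mm"]
8. n3.mk = "wxu"  [f.fin ++ "u"]
9. n3.val = false  [false]
10. n5.cnt = 12  [terminal]
11. n2.lab = true  [C.depth == 21]
12. n6.val = false  [not C₀.lab]
13. n6.hot = 17  [D.idx + D.key - 27]
14. n6.lab = false  [D.key > 28]
15. n7.depth = false  [terminal]
16. n6.key = 0  [A.hot * -1 + 17]
17. n8.env = "vu"  ["vu"]
18. n8.acc = 20  [D.key + D.idx - 24]
19. n8.depth = 30  [D.key + 2]
20. n9.live = false  [terminal]
21. n10.wid = "nm"  [terminal]
22. n8.lab = true  [d.live == false]
23. n1.pre = 16  [A.key + 16]
24. n0.lab = "km"  ["km"]
25. n0.mk = "mr"  ["mr"]
26. n0.val = true  [D.pre > 15]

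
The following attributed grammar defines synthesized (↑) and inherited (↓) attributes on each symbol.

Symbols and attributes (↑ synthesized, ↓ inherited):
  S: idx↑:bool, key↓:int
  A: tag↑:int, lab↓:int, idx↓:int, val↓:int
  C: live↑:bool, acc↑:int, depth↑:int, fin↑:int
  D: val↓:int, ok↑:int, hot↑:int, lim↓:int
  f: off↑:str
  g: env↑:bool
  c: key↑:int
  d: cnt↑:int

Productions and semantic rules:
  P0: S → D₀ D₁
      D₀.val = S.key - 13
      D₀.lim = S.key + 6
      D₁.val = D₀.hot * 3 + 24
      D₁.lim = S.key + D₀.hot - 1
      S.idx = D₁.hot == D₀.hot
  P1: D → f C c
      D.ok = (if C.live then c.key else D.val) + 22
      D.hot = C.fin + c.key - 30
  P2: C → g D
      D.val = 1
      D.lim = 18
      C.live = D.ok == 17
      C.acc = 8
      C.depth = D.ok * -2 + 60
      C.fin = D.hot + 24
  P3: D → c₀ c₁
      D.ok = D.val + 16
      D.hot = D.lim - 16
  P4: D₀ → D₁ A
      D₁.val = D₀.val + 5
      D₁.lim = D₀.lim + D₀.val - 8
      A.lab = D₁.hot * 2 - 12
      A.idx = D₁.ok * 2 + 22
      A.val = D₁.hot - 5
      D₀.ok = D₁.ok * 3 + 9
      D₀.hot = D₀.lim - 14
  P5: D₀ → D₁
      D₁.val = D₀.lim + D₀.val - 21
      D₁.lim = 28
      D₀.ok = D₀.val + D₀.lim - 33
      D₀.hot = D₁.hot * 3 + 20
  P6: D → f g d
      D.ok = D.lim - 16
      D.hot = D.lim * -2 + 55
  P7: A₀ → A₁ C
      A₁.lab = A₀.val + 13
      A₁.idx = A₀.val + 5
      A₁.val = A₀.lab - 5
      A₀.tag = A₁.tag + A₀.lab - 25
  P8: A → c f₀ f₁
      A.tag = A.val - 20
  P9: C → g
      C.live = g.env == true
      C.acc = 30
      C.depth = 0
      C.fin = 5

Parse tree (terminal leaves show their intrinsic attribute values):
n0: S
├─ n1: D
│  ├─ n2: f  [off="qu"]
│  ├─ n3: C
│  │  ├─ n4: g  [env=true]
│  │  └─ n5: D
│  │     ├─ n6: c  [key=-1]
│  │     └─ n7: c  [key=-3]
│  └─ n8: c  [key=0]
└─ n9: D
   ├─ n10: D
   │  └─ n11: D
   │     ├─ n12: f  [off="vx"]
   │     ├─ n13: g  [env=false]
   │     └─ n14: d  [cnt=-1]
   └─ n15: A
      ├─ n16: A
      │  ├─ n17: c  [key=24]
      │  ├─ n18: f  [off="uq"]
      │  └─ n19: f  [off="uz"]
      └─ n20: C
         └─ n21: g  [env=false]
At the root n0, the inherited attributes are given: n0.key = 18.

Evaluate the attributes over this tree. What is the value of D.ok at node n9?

1. n0.key = 18  [given at root]
2. n1.val = 5  [S.key - 13]
3. n1.lim = 24  [S.key + 6]
4. n2.off = "qu"  [terminal]
5. n4.env = true  [terminal]
6. n5.val = 1  [1]
7. n5.lim = 18  [18]
8. n6.key = -1  [terminal]
9. n7.key = -3  [terminal]
10. n5.ok = 17  [D.val + 16]
11. n5.hot = 2  [D.lim - 16]
12. n3.live = true  [D.ok == 17]
13. n3.acc = 8  [8]
14. n3.depth = 26  [D.ok * -2 + 60]
15. n3.fin = 26  [D.hot + 24]
16. n8.key = 0  [terminal]
17. n1.ok = 22  [(if C.live then c.key else D.val) + 22]
18. n1.hot = -4  [C.fin + c.key - 30]
19. n9.val = 12  [D₀.hot * 3 + 24]
20. n9.lim = 13  [S.key + D₀.hot - 1]
21. n10.val = 17  [D₀.val + 5]
22. n10.lim = 17  [D₀.lim + D₀.val - 8]
23. n11.val = 13  [D₀.lim + D₀.val - 21]
24. n11.lim = 28  [28]
25. n12.off = "vx"  [terminal]
26. n13.env = false  [terminal]
27. n14.cnt = -1  [terminal]
28. n11.ok = 12  [D.lim - 16]
29. n11.hot = -1  [D.lim * -2 + 55]
30. n10.ok = 1  [D₀.val + D₀.lim - 33]
31. n10.hot = 17  [D₁.hot * 3 + 20]
32. n15.lab = 22  [D₁.hot * 2 - 12]
33. n15.idx = 24  [D₁.ok * 2 + 22]
34. n15.val = 12  [D₁.hot - 5]
35. n16.lab = 25  [A₀.val + 13]
36. n16.idx = 17  [A₀.val + 5]
37. n16.val = 17  [A₀.lab - 5]
38. n17.key = 24  [terminal]
39. n18.off = "uq"  [terminal]
40. n19.off = "uz"  [terminal]
41. n16.tag = -3  [A.val - 20]
42. n21.env = false  [terminal]
43. n20.live = false  [g.env == true]
44. n20.acc = 30  [30]
45. n20.depth = 0  [0]
46. n20.fin = 5  [5]
47. n15.tag = -6  [A₁.tag + A₀.lab - 25]
48. n9.ok = 12  [D₁.ok * 3 + 9]
49. n9.hot = -1  [D₀.lim - 14]
50. n0.idx = false  [D₁.hot == D₀.hot]

12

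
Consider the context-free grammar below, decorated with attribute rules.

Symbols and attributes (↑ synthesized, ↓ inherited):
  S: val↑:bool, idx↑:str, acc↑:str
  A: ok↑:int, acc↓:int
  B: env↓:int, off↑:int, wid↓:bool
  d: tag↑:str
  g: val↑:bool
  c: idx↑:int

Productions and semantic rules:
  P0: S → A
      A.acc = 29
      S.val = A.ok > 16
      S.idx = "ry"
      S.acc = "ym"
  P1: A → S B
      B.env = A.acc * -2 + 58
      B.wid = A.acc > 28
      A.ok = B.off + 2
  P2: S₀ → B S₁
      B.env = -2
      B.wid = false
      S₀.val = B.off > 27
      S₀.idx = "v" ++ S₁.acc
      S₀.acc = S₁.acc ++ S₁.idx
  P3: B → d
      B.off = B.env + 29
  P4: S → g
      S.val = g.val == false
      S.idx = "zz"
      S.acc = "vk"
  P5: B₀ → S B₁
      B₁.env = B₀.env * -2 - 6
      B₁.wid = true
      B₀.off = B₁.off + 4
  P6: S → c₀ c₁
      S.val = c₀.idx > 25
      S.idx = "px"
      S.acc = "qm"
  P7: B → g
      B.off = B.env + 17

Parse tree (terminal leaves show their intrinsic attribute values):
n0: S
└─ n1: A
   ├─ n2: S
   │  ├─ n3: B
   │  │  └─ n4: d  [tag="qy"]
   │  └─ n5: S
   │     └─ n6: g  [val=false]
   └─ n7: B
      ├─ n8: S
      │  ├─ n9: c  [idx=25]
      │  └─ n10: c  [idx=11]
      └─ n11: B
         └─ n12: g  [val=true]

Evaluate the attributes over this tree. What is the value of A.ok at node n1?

17

1. n1.acc = 29  [29]
2. n3.env = -2  [-2]
3. n3.wid = false  [false]
4. n4.tag = "qy"  [terminal]
5. n3.off = 27  [B.env + 29]
6. n6.val = false  [terminal]
7. n5.val = true  [g.val == false]
8. n5.idx = "zz"  ["zz"]
9. n5.acc = "vk"  ["vk"]
10. n2.val = false  [B.off > 27]
11. n2.idx = "vvk"  ["v" ++ S₁.acc]
12. n2.acc = "vkzz"  [S₁.acc ++ S₁.idx]
13. n7.env = 0  [A.acc * -2 + 58]
14. n7.wid = true  [A.acc > 28]
15. n9.idx = 25  [terminal]
16. n10.idx = 11  [terminal]
17. n8.val = false  [c₀.idx > 25]
18. n8.idx = "px"  ["px"]
19. n8.acc = "qm"  ["qm"]
20. n11.env = -6  [B₀.env * -2 - 6]
21. n11.wid = true  [true]
22. n12.val = true  [terminal]
23. n11.off = 11  [B.env + 17]
24. n7.off = 15  [B₁.off + 4]
25. n1.ok = 17  [B.off + 2]
26. n0.val = true  [A.ok > 16]
27. n0.idx = "ry"  ["ry"]
28. n0.acc = "ym"  ["ym"]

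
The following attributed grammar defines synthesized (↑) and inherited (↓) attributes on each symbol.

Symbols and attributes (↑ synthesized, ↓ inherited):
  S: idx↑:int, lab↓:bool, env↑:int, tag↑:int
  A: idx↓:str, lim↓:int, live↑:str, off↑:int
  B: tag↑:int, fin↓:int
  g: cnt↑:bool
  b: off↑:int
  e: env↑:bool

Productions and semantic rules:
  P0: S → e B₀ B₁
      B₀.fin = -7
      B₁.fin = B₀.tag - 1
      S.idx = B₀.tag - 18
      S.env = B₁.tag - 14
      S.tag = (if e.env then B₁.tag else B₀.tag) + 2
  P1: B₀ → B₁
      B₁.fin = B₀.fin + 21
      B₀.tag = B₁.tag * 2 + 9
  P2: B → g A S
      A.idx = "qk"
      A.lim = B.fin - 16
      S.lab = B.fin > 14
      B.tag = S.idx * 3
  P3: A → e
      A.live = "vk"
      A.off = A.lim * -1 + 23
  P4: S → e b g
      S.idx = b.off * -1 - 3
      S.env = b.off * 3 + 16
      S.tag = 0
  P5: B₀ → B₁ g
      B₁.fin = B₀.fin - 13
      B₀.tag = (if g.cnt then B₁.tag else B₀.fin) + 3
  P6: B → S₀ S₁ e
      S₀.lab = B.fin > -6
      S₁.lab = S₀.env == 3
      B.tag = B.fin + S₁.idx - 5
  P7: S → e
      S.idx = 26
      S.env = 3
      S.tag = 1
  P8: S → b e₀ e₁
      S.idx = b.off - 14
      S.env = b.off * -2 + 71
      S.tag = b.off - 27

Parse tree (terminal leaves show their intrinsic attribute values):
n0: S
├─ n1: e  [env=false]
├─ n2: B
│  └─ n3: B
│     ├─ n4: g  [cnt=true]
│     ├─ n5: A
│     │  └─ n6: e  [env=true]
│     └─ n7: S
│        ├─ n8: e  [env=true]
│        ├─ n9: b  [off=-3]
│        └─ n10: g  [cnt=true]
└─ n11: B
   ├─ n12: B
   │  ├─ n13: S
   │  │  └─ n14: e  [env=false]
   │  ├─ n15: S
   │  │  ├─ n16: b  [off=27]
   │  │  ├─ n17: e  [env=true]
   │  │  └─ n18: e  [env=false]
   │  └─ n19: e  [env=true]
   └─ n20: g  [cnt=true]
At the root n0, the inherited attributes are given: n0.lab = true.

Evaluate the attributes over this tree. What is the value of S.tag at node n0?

1. n0.lab = true  [given at root]
2. n1.env = false  [terminal]
3. n2.fin = -7  [-7]
4. n3.fin = 14  [B₀.fin + 21]
5. n4.cnt = true  [terminal]
6. n5.idx = "qk"  ["qk"]
7. n5.lim = -2  [B.fin - 16]
8. n6.env = true  [terminal]
9. n5.live = "vk"  ["vk"]
10. n5.off = 25  [A.lim * -1 + 23]
11. n7.lab = false  [B.fin > 14]
12. n8.env = true  [terminal]
13. n9.off = -3  [terminal]
14. n10.cnt = true  [terminal]
15. n7.idx = 0  [b.off * -1 - 3]
16. n7.env = 7  [b.off * 3 + 16]
17. n7.tag = 0  [0]
18. n3.tag = 0  [S.idx * 3]
19. n2.tag = 9  [B₁.tag * 2 + 9]
20. n11.fin = 8  [B₀.tag - 1]
21. n12.fin = -5  [B₀.fin - 13]
22. n13.lab = true  [B.fin > -6]
23. n14.env = false  [terminal]
24. n13.idx = 26  [26]
25. n13.env = 3  [3]
26. n13.tag = 1  [1]
27. n15.lab = true  [S₀.env == 3]
28. n16.off = 27  [terminal]
29. n17.env = true  [terminal]
30. n18.env = false  [terminal]
31. n15.idx = 13  [b.off - 14]
32. n15.env = 17  [b.off * -2 + 71]
33. n15.tag = 0  [b.off - 27]
34. n19.env = true  [terminal]
35. n12.tag = 3  [B.fin + S₁.idx - 5]
36. n20.cnt = true  [terminal]
37. n11.tag = 6  [(if g.cnt then B₁.tag else B₀.fin) + 3]
38. n0.idx = -9  [B₀.tag - 18]
39. n0.env = -8  [B₁.tag - 14]
40. n0.tag = 11  [(if e.env then B₁.tag else B₀.tag) + 2]

11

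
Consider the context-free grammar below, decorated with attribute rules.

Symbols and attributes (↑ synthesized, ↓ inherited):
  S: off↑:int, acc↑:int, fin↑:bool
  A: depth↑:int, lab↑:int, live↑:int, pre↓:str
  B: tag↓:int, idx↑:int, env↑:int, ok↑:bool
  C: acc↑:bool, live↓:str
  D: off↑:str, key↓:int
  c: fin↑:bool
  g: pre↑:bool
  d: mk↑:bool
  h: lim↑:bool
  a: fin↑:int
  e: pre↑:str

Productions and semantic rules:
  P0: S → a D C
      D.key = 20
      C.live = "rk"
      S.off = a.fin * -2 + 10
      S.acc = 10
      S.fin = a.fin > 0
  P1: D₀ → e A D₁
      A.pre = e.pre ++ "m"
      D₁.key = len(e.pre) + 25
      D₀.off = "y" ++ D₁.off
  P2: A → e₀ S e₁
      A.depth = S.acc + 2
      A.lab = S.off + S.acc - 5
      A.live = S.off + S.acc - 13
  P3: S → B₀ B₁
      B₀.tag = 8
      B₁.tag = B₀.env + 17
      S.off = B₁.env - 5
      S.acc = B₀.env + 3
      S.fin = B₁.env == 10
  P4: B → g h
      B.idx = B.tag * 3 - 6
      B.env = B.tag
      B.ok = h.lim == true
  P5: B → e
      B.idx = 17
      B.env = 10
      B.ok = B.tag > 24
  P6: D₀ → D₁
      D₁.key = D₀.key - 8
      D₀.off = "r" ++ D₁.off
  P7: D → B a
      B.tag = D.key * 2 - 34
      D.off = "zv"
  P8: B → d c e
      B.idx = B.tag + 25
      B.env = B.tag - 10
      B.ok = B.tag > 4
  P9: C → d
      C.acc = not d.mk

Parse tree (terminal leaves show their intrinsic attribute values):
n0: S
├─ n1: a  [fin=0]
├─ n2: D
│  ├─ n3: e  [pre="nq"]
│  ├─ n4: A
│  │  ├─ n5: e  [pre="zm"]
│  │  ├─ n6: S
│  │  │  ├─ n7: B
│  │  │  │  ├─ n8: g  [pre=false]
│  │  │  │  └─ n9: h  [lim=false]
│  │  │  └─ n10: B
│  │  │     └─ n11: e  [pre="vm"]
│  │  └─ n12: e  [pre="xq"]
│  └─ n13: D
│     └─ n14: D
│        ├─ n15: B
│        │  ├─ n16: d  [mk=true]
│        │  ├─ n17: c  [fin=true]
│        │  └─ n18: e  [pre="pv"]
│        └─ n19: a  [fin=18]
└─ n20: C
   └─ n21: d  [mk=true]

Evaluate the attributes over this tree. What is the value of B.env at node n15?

1. n1.fin = 0  [terminal]
2. n2.key = 20  [20]
3. n3.pre = "nq"  [terminal]
4. n4.pre = "nqm"  [e.pre ++ "m"]
5. n5.pre = "zm"  [terminal]
6. n7.tag = 8  [8]
7. n8.pre = false  [terminal]
8. n9.lim = false  [terminal]
9. n7.idx = 18  [B.tag * 3 - 6]
10. n7.env = 8  [B.tag]
11. n7.ok = false  [h.lim == true]
12. n10.tag = 25  [B₀.env + 17]
13. n11.pre = "vm"  [terminal]
14. n10.idx = 17  [17]
15. n10.env = 10  [10]
16. n10.ok = true  [B.tag > 24]
17. n6.off = 5  [B₁.env - 5]
18. n6.acc = 11  [B₀.env + 3]
19. n6.fin = true  [B₁.env == 10]
20. n12.pre = "xq"  [terminal]
21. n4.depth = 13  [S.acc + 2]
22. n4.lab = 11  [S.off + S.acc - 5]
23. n4.live = 3  [S.off + S.acc - 13]
24. n13.key = 27  [len(e.pre) + 25]
25. n14.key = 19  [D₀.key - 8]
26. n15.tag = 4  [D.key * 2 - 34]
27. n16.mk = true  [terminal]
28. n17.fin = true  [terminal]
29. n18.pre = "pv"  [terminal]
30. n15.idx = 29  [B.tag + 25]
31. n15.env = -6  [B.tag - 10]
32. n15.ok = false  [B.tag > 4]
33. n19.fin = 18  [terminal]
34. n14.off = "zv"  ["zv"]
35. n13.off = "rzv"  ["r" ++ D₁.off]
36. n2.off = "yrzv"  ["y" ++ D₁.off]
37. n20.live = "rk"  ["rk"]
38. n21.mk = true  [terminal]
39. n20.acc = false  [not d.mk]
40. n0.off = 10  [a.fin * -2 + 10]
41. n0.acc = 10  [10]
42. n0.fin = false  [a.fin > 0]

-6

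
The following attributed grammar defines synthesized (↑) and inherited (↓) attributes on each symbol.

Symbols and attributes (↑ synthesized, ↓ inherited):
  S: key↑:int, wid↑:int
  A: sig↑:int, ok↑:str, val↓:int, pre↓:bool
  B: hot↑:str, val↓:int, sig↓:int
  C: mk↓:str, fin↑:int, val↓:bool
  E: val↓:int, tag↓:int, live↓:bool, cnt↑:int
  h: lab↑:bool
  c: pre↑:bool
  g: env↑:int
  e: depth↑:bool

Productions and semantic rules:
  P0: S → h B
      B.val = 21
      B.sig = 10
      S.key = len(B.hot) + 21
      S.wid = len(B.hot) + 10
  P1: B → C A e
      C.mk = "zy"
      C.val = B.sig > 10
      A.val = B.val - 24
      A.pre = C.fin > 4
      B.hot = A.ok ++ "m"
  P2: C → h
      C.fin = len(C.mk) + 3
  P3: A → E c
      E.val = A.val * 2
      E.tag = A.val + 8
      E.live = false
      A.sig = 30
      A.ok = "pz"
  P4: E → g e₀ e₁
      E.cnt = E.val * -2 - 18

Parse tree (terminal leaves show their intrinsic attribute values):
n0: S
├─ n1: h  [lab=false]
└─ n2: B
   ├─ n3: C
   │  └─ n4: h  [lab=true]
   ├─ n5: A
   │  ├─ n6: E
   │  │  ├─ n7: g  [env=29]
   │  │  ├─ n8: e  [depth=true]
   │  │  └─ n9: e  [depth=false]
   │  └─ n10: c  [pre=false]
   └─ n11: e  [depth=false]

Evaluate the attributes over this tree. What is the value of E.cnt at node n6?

1. n1.lab = false  [terminal]
2. n2.val = 21  [21]
3. n2.sig = 10  [10]
4. n3.mk = "zy"  ["zy"]
5. n3.val = false  [B.sig > 10]
6. n4.lab = true  [terminal]
7. n3.fin = 5  [len(C.mk) + 3]
8. n5.val = -3  [B.val - 24]
9. n5.pre = true  [C.fin > 4]
10. n6.val = -6  [A.val * 2]
11. n6.tag = 5  [A.val + 8]
12. n6.live = false  [false]
13. n7.env = 29  [terminal]
14. n8.depth = true  [terminal]
15. n9.depth = false  [terminal]
16. n6.cnt = -6  [E.val * -2 - 18]
17. n10.pre = false  [terminal]
18. n5.sig = 30  [30]
19. n5.ok = "pz"  ["pz"]
20. n11.depth = false  [terminal]
21. n2.hot = "pzm"  [A.ok ++ "m"]
22. n0.key = 24  [len(B.hot) + 21]
23. n0.wid = 13  [len(B.hot) + 10]

-6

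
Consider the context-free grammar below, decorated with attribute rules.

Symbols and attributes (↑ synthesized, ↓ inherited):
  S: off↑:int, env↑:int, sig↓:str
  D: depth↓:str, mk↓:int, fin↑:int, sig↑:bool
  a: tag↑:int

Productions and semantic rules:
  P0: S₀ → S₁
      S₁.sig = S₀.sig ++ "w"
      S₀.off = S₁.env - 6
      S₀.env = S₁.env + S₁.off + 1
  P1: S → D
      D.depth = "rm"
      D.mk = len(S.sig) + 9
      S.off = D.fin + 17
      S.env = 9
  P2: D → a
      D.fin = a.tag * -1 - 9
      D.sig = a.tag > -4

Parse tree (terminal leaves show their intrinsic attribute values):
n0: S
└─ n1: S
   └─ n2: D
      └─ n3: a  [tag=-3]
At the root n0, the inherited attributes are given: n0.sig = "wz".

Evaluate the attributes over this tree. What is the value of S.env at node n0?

1. n0.sig = "wz"  [given at root]
2. n1.sig = "wzw"  [S₀.sig ++ "w"]
3. n2.depth = "rm"  ["rm"]
4. n2.mk = 12  [len(S.sig) + 9]
5. n3.tag = -3  [terminal]
6. n2.fin = -6  [a.tag * -1 - 9]
7. n2.sig = true  [a.tag > -4]
8. n1.off = 11  [D.fin + 17]
9. n1.env = 9  [9]
10. n0.off = 3  [S₁.env - 6]
11. n0.env = 21  [S₁.env + S₁.off + 1]

21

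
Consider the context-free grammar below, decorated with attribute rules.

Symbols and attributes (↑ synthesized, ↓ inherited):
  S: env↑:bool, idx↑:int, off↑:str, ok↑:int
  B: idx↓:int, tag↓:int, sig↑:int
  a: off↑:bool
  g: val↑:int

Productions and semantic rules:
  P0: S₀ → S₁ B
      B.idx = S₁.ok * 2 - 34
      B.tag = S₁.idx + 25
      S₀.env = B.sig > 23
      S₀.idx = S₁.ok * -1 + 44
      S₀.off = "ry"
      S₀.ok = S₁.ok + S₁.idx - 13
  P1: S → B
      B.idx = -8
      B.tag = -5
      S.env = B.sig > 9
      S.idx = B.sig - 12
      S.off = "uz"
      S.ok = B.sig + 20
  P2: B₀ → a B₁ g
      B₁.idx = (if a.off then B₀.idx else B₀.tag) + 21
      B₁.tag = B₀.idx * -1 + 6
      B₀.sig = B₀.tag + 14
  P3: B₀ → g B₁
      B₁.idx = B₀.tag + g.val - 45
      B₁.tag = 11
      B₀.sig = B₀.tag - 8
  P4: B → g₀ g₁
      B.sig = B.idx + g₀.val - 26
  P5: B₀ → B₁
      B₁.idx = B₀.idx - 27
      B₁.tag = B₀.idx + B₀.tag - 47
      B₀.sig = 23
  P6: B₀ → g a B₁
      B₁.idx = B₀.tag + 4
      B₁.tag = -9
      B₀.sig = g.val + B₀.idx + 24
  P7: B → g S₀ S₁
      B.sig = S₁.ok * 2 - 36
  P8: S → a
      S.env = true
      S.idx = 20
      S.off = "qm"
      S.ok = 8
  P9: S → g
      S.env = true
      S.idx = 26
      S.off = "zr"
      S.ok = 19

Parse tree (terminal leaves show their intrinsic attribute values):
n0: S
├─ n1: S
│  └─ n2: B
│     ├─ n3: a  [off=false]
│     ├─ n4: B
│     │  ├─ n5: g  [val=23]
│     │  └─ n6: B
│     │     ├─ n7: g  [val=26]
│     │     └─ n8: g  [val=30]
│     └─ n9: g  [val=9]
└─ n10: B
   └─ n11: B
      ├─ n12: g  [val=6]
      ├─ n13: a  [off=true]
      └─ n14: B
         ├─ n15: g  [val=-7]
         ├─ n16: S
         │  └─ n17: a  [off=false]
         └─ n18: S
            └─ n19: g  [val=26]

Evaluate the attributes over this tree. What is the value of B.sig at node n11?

1. n2.idx = -8  [-8]
2. n2.tag = -5  [-5]
3. n3.off = false  [terminal]
4. n4.idx = 16  [(if a.off then B₀.idx else B₀.tag) + 21]
5. n4.tag = 14  [B₀.idx * -1 + 6]
6. n5.val = 23  [terminal]
7. n6.idx = -8  [B₀.tag + g.val - 45]
8. n6.tag = 11  [11]
9. n7.val = 26  [terminal]
10. n8.val = 30  [terminal]
11. n6.sig = -8  [B.idx + g₀.val - 26]
12. n4.sig = 6  [B₀.tag - 8]
13. n9.val = 9  [terminal]
14. n2.sig = 9  [B₀.tag + 14]
15. n1.env = false  [B.sig > 9]
16. n1.idx = -3  [B.sig - 12]
17. n1.off = "uz"  ["uz"]
18. n1.ok = 29  [B.sig + 20]
19. n10.idx = 24  [S₁.ok * 2 - 34]
20. n10.tag = 22  [S₁.idx + 25]
21. n11.idx = -3  [B₀.idx - 27]
22. n11.tag = -1  [B₀.idx + B₀.tag - 47]
23. n12.val = 6  [terminal]
24. n13.off = true  [terminal]
25. n14.idx = 3  [B₀.tag + 4]
26. n14.tag = -9  [-9]
27. n15.val = -7  [terminal]
28. n17.off = false  [terminal]
29. n16.env = true  [true]
30. n16.idx = 20  [20]
31. n16.off = "qm"  ["qm"]
32. n16.ok = 8  [8]
33. n19.val = 26  [terminal]
34. n18.env = true  [true]
35. n18.idx = 26  [26]
36. n18.off = "zr"  ["zr"]
37. n18.ok = 19  [19]
38. n14.sig = 2  [S₁.ok * 2 - 36]
39. n11.sig = 27  [g.val + B₀.idx + 24]
40. n10.sig = 23  [23]
41. n0.env = false  [B.sig > 23]
42. n0.idx = 15  [S₁.ok * -1 + 44]
43. n0.off = "ry"  ["ry"]
44. n0.ok = 13  [S₁.ok + S₁.idx - 13]

27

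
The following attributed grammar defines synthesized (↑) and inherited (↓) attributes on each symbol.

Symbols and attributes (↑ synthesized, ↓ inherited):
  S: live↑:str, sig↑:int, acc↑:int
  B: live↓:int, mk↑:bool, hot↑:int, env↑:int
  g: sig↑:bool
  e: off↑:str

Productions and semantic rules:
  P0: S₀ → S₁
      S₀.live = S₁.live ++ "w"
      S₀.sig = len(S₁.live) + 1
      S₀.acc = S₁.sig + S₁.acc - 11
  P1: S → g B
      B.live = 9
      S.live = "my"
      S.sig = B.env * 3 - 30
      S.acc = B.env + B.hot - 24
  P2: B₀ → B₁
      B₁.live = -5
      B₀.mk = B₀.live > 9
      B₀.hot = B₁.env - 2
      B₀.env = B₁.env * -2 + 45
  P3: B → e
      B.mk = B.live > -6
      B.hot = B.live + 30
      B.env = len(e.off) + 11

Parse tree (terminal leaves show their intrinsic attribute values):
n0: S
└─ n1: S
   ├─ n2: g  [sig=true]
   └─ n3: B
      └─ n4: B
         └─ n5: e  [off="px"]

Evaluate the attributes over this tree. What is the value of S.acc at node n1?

6

1. n2.sig = true  [terminal]
2. n3.live = 9  [9]
3. n4.live = -5  [-5]
4. n5.off = "px"  [terminal]
5. n4.mk = true  [B.live > -6]
6. n4.hot = 25  [B.live + 30]
7. n4.env = 13  [len(e.off) + 11]
8. n3.mk = false  [B₀.live > 9]
9. n3.hot = 11  [B₁.env - 2]
10. n3.env = 19  [B₁.env * -2 + 45]
11. n1.live = "my"  ["my"]
12. n1.sig = 27  [B.env * 3 - 30]
13. n1.acc = 6  [B.env + B.hot - 24]
14. n0.live = "myw"  [S₁.live ++ "w"]
15. n0.sig = 3  [len(S₁.live) + 1]
16. n0.acc = 22  [S₁.sig + S₁.acc - 11]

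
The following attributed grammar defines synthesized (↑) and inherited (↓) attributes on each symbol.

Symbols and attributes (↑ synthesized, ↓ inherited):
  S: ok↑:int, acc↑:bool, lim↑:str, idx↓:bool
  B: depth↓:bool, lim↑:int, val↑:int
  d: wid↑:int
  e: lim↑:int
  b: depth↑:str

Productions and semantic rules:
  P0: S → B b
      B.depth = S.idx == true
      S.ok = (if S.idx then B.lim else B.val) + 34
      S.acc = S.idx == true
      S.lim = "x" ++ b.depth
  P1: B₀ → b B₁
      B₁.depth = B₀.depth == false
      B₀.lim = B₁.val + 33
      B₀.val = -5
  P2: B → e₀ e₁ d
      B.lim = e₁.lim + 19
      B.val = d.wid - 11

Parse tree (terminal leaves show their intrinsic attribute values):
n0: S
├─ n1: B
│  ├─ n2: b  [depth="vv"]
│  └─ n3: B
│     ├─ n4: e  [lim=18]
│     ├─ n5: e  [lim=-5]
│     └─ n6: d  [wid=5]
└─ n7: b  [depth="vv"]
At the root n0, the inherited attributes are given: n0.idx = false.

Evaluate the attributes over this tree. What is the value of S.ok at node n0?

29

1. n0.idx = false  [given at root]
2. n1.depth = false  [S.idx == true]
3. n2.depth = "vv"  [terminal]
4. n3.depth = true  [B₀.depth == false]
5. n4.lim = 18  [terminal]
6. n5.lim = -5  [terminal]
7. n6.wid = 5  [terminal]
8. n3.lim = 14  [e₁.lim + 19]
9. n3.val = -6  [d.wid - 11]
10. n1.lim = 27  [B₁.val + 33]
11. n1.val = -5  [-5]
12. n7.depth = "vv"  [terminal]
13. n0.ok = 29  [(if S.idx then B.lim else B.val) + 34]
14. n0.acc = false  [S.idx == true]
15. n0.lim = "xvv"  ["x" ++ b.depth]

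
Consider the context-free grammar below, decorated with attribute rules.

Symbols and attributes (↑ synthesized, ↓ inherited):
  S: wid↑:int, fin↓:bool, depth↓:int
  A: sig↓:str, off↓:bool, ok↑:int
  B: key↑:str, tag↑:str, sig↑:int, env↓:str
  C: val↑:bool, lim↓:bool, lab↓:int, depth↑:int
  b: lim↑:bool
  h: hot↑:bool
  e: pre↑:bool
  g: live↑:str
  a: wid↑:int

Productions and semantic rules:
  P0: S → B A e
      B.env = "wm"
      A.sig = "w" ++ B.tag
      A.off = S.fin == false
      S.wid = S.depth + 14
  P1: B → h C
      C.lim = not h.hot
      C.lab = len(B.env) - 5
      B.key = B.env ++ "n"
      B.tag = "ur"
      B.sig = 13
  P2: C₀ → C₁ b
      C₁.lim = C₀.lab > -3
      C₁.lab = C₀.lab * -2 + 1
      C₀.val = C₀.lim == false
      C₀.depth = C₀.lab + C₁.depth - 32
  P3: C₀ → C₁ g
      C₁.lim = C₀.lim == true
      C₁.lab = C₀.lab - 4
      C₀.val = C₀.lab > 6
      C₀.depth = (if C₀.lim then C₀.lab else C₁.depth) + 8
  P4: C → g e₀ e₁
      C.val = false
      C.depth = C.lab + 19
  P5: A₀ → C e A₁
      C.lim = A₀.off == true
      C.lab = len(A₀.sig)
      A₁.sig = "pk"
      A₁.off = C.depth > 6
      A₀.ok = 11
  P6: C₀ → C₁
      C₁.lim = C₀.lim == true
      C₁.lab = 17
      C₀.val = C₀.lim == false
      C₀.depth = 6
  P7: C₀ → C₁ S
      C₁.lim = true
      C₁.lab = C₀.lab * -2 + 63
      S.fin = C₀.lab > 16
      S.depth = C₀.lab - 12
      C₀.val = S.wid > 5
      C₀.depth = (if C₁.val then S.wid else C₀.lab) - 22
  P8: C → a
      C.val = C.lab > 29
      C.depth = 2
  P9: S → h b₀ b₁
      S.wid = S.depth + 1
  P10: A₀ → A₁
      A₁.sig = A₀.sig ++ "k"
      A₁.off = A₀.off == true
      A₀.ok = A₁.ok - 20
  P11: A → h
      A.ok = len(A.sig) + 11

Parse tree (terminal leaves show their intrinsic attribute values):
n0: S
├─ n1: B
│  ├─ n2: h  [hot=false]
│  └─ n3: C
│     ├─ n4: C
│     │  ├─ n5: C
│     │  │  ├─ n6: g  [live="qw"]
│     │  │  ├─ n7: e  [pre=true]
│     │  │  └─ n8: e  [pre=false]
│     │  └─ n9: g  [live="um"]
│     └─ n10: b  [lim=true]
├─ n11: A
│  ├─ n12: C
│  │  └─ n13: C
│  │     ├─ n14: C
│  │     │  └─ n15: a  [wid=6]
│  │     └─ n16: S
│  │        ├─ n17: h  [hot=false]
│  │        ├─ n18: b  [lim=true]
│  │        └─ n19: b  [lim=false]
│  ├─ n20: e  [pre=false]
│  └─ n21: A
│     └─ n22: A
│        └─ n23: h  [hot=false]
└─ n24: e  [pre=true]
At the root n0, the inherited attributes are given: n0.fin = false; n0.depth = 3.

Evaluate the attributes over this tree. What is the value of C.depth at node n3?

1. n0.fin = false  [given at root]
2. n0.depth = 3  [given at root]
3. n1.env = "wm"  ["wm"]
4. n2.hot = false  [terminal]
5. n3.lim = true  [not h.hot]
6. n3.lab = -3  [len(B.env) - 5]
7. n4.lim = false  [C₀.lab > -3]
8. n4.lab = 7  [C₀.lab * -2 + 1]
9. n5.lim = false  [C₀.lim == true]
10. n5.lab = 3  [C₀.lab - 4]
11. n6.live = "qw"  [terminal]
12. n7.pre = true  [terminal]
13. n8.pre = false  [terminal]
14. n5.val = false  [false]
15. n5.depth = 22  [C.lab + 19]
16. n9.live = "um"  [terminal]
17. n4.val = true  [C₀.lab > 6]
18. n4.depth = 30  [(if C₀.lim then C₀.lab else C₁.depth) + 8]
19. n10.lim = true  [terminal]
20. n3.val = false  [C₀.lim == false]
21. n3.depth = -5  [C₀.lab + C₁.depth - 32]
22. n1.key = "wmn"  [B.env ++ "n"]
23. n1.tag = "ur"  ["ur"]
24. n1.sig = 13  [13]
25. n11.sig = "wur"  ["w" ++ B.tag]
26. n11.off = true  [S.fin == false]
27. n12.lim = true  [A₀.off == true]
28. n12.lab = 3  [len(A₀.sig)]
29. n13.lim = true  [C₀.lim == true]
30. n13.lab = 17  [17]
31. n14.lim = true  [true]
32. n14.lab = 29  [C₀.lab * -2 + 63]
33. n15.wid = 6  [terminal]
34. n14.val = false  [C.lab > 29]
35. n14.depth = 2  [2]
36. n16.fin = true  [C₀.lab > 16]
37. n16.depth = 5  [C₀.lab - 12]
38. n17.hot = false  [terminal]
39. n18.lim = true  [terminal]
40. n19.lim = false  [terminal]
41. n16.wid = 6  [S.depth + 1]
42. n13.val = true  [S.wid > 5]
43. n13.depth = -5  [(if C₁.val then S.wid else C₀.lab) - 22]
44. n12.val = false  [C₀.lim == false]
45. n12.depth = 6  [6]
46. n20.pre = false  [terminal]
47. n21.sig = "pk"  ["pk"]
48. n21.off = false  [C.depth > 6]
49. n22.sig = "pkk"  [A₀.sig ++ "k"]
50. n22.off = false  [A₀.off == true]
51. n23.hot = false  [terminal]
52. n22.ok = 14  [len(A.sig) + 11]
53. n21.ok = -6  [A₁.ok - 20]
54. n11.ok = 11  [11]
55. n24.pre = true  [terminal]
56. n0.wid = 17  [S.depth + 14]

-5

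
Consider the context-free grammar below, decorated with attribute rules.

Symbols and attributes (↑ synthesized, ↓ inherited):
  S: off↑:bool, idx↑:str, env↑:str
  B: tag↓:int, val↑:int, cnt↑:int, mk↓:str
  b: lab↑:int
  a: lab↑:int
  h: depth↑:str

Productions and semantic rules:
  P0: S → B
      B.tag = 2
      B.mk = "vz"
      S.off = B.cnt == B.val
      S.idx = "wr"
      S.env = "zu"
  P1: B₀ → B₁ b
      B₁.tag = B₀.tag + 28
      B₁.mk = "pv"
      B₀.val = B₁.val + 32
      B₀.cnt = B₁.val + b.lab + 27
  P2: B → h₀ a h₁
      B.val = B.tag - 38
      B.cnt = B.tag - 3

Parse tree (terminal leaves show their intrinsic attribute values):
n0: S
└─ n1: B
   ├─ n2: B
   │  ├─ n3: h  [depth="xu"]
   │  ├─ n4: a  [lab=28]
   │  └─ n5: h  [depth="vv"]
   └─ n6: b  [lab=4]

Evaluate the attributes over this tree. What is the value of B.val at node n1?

1. n1.tag = 2  [2]
2. n1.mk = "vz"  ["vz"]
3. n2.tag = 30  [B₀.tag + 28]
4. n2.mk = "pv"  ["pv"]
5. n3.depth = "xu"  [terminal]
6. n4.lab = 28  [terminal]
7. n5.depth = "vv"  [terminal]
8. n2.val = -8  [B.tag - 38]
9. n2.cnt = 27  [B.tag - 3]
10. n6.lab = 4  [terminal]
11. n1.val = 24  [B₁.val + 32]
12. n1.cnt = 23  [B₁.val + b.lab + 27]
13. n0.off = false  [B.cnt == B.val]
14. n0.idx = "wr"  ["wr"]
15. n0.env = "zu"  ["zu"]

24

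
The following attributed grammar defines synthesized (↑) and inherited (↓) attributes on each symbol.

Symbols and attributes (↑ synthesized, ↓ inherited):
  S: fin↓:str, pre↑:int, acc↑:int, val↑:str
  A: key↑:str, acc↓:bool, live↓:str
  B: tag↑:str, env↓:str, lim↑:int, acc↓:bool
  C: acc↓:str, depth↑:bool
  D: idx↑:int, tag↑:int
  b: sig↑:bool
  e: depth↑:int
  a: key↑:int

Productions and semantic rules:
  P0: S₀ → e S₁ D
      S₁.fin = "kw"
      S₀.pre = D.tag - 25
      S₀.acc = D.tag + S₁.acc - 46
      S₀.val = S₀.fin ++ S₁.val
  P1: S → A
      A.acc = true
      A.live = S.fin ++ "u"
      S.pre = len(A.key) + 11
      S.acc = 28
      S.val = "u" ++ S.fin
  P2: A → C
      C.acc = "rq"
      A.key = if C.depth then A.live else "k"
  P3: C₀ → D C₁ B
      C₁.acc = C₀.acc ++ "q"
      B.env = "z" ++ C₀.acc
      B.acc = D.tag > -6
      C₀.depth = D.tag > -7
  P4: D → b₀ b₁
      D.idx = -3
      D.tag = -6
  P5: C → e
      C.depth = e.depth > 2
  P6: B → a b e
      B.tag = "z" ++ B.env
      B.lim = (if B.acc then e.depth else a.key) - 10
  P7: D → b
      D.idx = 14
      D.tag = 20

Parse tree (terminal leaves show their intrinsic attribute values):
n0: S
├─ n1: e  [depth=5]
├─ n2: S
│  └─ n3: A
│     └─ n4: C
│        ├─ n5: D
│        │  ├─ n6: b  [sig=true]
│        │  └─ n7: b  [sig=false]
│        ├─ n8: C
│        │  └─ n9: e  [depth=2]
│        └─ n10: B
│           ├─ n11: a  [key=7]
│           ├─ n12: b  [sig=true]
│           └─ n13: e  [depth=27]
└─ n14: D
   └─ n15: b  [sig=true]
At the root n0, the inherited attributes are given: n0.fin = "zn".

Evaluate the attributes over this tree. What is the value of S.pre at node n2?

14

1. n0.fin = "zn"  [given at root]
2. n1.depth = 5  [terminal]
3. n2.fin = "kw"  ["kw"]
4. n3.acc = true  [true]
5. n3.live = "kwu"  [S.fin ++ "u"]
6. n4.acc = "rq"  ["rq"]
7. n6.sig = true  [terminal]
8. n7.sig = false  [terminal]
9. n5.idx = -3  [-3]
10. n5.tag = -6  [-6]
11. n8.acc = "rqq"  [C₀.acc ++ "q"]
12. n9.depth = 2  [terminal]
13. n8.depth = false  [e.depth > 2]
14. n10.env = "zrq"  ["z" ++ C₀.acc]
15. n10.acc = false  [D.tag > -6]
16. n11.key = 7  [terminal]
17. n12.sig = true  [terminal]
18. n13.depth = 27  [terminal]
19. n10.tag = "zzrq"  ["z" ++ B.env]
20. n10.lim = -3  [(if B.acc then e.depth else a.key) - 10]
21. n4.depth = true  [D.tag > -7]
22. n3.key = "kwu"  [if C.depth then A.live else "k"]
23. n2.pre = 14  [len(A.key) + 11]
24. n2.acc = 28  [28]
25. n2.val = "ukw"  ["u" ++ S.fin]
26. n15.sig = true  [terminal]
27. n14.idx = 14  [14]
28. n14.tag = 20  [20]
29. n0.pre = -5  [D.tag - 25]
30. n0.acc = 2  [D.tag + S₁.acc - 46]
31. n0.val = "znukw"  [S₀.fin ++ S₁.val]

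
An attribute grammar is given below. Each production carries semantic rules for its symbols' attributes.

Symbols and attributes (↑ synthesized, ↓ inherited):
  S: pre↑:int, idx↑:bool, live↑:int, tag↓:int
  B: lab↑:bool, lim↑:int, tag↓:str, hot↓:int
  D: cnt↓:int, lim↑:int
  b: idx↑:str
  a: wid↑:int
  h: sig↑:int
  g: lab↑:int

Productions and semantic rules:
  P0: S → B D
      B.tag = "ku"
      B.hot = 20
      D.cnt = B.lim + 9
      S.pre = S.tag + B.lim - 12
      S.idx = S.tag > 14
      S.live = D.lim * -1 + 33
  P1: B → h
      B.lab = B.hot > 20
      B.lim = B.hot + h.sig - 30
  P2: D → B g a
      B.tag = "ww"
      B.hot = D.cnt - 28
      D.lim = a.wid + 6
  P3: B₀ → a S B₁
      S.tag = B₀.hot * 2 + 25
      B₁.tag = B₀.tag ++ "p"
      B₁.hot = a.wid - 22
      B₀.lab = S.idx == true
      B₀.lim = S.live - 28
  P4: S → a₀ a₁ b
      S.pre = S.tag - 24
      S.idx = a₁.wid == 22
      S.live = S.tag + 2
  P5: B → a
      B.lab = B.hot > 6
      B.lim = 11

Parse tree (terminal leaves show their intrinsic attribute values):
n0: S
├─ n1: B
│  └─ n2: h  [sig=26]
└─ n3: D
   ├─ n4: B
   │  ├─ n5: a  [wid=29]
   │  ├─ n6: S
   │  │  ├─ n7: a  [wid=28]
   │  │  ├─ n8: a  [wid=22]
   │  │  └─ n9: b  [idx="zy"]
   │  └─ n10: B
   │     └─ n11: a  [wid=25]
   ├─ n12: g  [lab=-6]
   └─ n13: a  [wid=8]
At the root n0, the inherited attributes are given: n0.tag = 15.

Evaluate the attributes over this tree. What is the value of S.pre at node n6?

1. n0.tag = 15  [given at root]
2. n1.tag = "ku"  ["ku"]
3. n1.hot = 20  [20]
4. n2.sig = 26  [terminal]
5. n1.lab = false  [B.hot > 20]
6. n1.lim = 16  [B.hot + h.sig - 30]
7. n3.cnt = 25  [B.lim + 9]
8. n4.tag = "ww"  ["ww"]
9. n4.hot = -3  [D.cnt - 28]
10. n5.wid = 29  [terminal]
11. n6.tag = 19  [B₀.hot * 2 + 25]
12. n7.wid = 28  [terminal]
13. n8.wid = 22  [terminal]
14. n9.idx = "zy"  [terminal]
15. n6.pre = -5  [S.tag - 24]
16. n6.idx = true  [a₁.wid == 22]
17. n6.live = 21  [S.tag + 2]
18. n10.tag = "wwp"  [B₀.tag ++ "p"]
19. n10.hot = 7  [a.wid - 22]
20. n11.wid = 25  [terminal]
21. n10.lab = true  [B.hot > 6]
22. n10.lim = 11  [11]
23. n4.lab = true  [S.idx == true]
24. n4.lim = -7  [S.live - 28]
25. n12.lab = -6  [terminal]
26. n13.wid = 8  [terminal]
27. n3.lim = 14  [a.wid + 6]
28. n0.pre = 19  [S.tag + B.lim - 12]
29. n0.idx = true  [S.tag > 14]
30. n0.live = 19  [D.lim * -1 + 33]

-5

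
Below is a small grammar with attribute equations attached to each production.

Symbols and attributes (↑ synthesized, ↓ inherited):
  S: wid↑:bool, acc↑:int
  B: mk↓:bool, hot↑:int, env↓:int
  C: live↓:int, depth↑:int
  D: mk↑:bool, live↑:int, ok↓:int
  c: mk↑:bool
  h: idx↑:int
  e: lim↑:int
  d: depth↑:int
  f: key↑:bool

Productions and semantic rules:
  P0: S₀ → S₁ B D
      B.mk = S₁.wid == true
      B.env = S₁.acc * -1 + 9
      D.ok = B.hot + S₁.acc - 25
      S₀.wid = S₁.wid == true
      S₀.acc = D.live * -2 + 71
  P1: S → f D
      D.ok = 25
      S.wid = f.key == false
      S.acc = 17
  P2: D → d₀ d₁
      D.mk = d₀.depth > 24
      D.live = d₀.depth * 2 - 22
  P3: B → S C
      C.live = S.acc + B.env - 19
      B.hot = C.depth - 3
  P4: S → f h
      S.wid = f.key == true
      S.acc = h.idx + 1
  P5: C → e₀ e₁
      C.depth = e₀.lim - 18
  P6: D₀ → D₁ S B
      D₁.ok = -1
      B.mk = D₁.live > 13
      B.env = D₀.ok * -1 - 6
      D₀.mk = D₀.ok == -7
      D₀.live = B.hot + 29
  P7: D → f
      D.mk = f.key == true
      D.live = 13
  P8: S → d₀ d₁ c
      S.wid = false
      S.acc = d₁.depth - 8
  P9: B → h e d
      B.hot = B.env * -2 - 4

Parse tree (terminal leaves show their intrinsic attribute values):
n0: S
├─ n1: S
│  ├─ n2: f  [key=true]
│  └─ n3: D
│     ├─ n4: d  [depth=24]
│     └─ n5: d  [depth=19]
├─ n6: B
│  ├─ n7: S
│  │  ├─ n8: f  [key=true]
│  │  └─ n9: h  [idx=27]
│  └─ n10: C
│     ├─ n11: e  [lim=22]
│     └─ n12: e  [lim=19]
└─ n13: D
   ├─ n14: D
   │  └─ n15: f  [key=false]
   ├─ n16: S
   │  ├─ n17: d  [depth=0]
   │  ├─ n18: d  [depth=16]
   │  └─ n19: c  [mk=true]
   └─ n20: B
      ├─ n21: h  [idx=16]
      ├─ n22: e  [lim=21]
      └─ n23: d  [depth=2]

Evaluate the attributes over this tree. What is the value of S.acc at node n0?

25

1. n2.key = true  [terminal]
2. n3.ok = 25  [25]
3. n4.depth = 24  [terminal]
4. n5.depth = 19  [terminal]
5. n3.mk = false  [d₀.depth > 24]
6. n3.live = 26  [d₀.depth * 2 - 22]
7. n1.wid = false  [f.key == false]
8. n1.acc = 17  [17]
9. n6.mk = false  [S₁.wid == true]
10. n6.env = -8  [S₁.acc * -1 + 9]
11. n8.key = true  [terminal]
12. n9.idx = 27  [terminal]
13. n7.wid = true  [f.key == true]
14. n7.acc = 28  [h.idx + 1]
15. n10.live = 1  [S.acc + B.env - 19]
16. n11.lim = 22  [terminal]
17. n12.lim = 19  [terminal]
18. n10.depth = 4  [e₀.lim - 18]
19. n6.hot = 1  [C.depth - 3]
20. n13.ok = -7  [B.hot + S₁.acc - 25]
21. n14.ok = -1  [-1]
22. n15.key = false  [terminal]
23. n14.mk = false  [f.key == true]
24. n14.live = 13  [13]
25. n17.depth = 0  [terminal]
26. n18.depth = 16  [terminal]
27. n19.mk = true  [terminal]
28. n16.wid = false  [false]
29. n16.acc = 8  [d₁.depth - 8]
30. n20.mk = false  [D₁.live > 13]
31. n20.env = 1  [D₀.ok * -1 - 6]
32. n21.idx = 16  [terminal]
33. n22.lim = 21  [terminal]
34. n23.depth = 2  [terminal]
35. n20.hot = -6  [B.env * -2 - 4]
36. n13.mk = true  [D₀.ok == -7]
37. n13.live = 23  [B.hot + 29]
38. n0.wid = false  [S₁.wid == true]
39. n0.acc = 25  [D.live * -2 + 71]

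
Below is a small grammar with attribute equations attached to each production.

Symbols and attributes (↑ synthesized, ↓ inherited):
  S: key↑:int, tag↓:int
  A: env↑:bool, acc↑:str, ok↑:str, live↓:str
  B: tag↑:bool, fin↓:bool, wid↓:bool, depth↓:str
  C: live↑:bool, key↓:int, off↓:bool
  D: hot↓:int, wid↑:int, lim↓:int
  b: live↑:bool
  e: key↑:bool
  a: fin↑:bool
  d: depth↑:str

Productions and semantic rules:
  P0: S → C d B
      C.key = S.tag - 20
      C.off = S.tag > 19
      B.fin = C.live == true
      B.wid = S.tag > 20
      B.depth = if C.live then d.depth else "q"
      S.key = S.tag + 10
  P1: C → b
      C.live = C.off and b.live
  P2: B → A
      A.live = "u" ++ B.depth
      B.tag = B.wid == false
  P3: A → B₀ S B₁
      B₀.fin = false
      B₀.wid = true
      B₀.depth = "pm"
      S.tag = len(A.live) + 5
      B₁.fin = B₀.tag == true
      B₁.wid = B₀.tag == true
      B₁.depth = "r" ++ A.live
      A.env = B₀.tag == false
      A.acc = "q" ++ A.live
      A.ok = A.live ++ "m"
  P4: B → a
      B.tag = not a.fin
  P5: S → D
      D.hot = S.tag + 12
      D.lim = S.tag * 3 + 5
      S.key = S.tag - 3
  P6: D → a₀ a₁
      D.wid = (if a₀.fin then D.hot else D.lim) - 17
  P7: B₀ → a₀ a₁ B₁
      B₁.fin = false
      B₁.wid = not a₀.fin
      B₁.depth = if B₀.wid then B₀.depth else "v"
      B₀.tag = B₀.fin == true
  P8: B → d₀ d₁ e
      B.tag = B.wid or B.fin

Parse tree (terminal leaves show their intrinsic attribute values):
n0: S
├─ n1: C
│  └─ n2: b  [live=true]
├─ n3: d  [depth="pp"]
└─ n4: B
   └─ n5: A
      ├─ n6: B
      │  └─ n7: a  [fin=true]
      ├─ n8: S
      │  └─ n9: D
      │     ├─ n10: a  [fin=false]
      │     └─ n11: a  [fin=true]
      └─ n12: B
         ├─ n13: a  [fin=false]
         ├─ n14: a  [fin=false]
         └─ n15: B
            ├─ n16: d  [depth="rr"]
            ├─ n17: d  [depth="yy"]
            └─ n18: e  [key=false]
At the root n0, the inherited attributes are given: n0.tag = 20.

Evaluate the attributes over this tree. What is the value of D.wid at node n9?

1. n0.tag = 20  [given at root]
2. n1.key = 0  [S.tag - 20]
3. n1.off = true  [S.tag > 19]
4. n2.live = true  [terminal]
5. n1.live = true  [C.off and b.live]
6. n3.depth = "pp"  [terminal]
7. n4.fin = true  [C.live == true]
8. n4.wid = false  [S.tag > 20]
9. n4.depth = "pp"  [if C.live then d.depth else "q"]
10. n5.live = "upp"  ["u" ++ B.depth]
11. n6.fin = false  [false]
12. n6.wid = true  [true]
13. n6.depth = "pm"  ["pm"]
14. n7.fin = true  [terminal]
15. n6.tag = false  [not a.fin]
16. n8.tag = 8  [len(A.live) + 5]
17. n9.hot = 20  [S.tag + 12]
18. n9.lim = 29  [S.tag * 3 + 5]
19. n10.fin = false  [terminal]
20. n11.fin = true  [terminal]
21. n9.wid = 12  [(if a₀.fin then D.hot else D.lim) - 17]
22. n8.key = 5  [S.tag - 3]
23. n12.fin = false  [B₀.tag == true]
24. n12.wid = false  [B₀.tag == true]
25. n12.depth = "rupp"  ["r" ++ A.live]
26. n13.fin = false  [terminal]
27. n14.fin = false  [terminal]
28. n15.fin = false  [false]
29. n15.wid = true  [not a₀.fin]
30. n15.depth = "v"  [if B₀.wid then B₀.depth else "v"]
31. n16.depth = "rr"  [terminal]
32. n17.depth = "yy"  [terminal]
33. n18.key = false  [terminal]
34. n15.tag = true  [B.wid or B.fin]
35. n12.tag = false  [B₀.fin == true]
36. n5.env = true  [B₀.tag == false]
37. n5.acc = "qupp"  ["q" ++ A.live]
38. n5.ok = "uppm"  [A.live ++ "m"]
39. n4.tag = true  [B.wid == false]
40. n0.key = 30  [S.tag + 10]

12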